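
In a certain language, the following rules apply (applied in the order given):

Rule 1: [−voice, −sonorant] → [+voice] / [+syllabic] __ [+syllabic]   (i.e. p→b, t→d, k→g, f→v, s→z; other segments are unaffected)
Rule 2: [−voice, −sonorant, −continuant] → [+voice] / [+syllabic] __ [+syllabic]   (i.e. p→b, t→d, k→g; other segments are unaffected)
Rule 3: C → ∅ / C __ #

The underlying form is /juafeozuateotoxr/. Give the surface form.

Rule 1 (intervocalic voicing): /f/ is a voiceless obstruent between vowels /a/ and /e/, so it voices to [v]. /t/ is a voiceless obstruent between vowels /a/ and /e/, so it voices to [d]. /t/ is a voiceless obstruent between vowels /o/ and /o/, so it voices to [d]. /juafeozuateotoxr/ → juaveozuadeodoxr.
Rule 2 (intervocalic voicing): no segment meets the environment; /juaveozuadeodoxr/ is unchanged.
Rule 3 (final cluster simplification): /r/ is the second consonant of a word-final cluster /xr/, so it deletes. /juaveozuadeodoxr/ → juaveozuadeodox.

juaveozuadeodox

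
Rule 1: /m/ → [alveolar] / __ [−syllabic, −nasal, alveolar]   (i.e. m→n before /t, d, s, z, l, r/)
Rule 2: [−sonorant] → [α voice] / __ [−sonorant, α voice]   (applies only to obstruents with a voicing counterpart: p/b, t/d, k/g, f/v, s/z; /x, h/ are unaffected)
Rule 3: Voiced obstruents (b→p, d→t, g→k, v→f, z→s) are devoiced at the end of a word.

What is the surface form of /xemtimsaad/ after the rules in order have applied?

Rule 1 (nasal place assimilation): /m/ precedes the alveolar consonant /t/, so it assimilates in place to [n]. /m/ precedes the alveolar consonant /s/, so it assimilates in place to [n]. /xemtimsaad/ → xentinsaad.
Rule 2 (regressive voicing assimilation): no segment meets the environment; /xentinsaad/ is unchanged.
Rule 3 (final devoicing): /d/ is a voiced obstruent in word-final position, so it devoices to [t]. /xentinsaad/ → xentinsaat.

xentinsaat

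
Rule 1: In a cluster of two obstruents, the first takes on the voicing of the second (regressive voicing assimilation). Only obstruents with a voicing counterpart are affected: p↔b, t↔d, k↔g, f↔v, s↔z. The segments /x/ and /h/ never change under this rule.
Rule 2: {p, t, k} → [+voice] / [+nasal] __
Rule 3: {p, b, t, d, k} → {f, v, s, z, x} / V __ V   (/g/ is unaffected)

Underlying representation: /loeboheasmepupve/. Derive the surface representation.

Rule 1 (regressive voicing assimilation): /p/ precedes the voiced obstruent /v/, so it voices to [b] by assimilation. /loeboheasmepupve/ → loeboheasmepubve.
Rule 2 (post-nasal voicing): no segment meets the environment; /loeboheasmepubve/ is unchanged.
Rule 3 (intervocalic spirantization): /b/ is a stop between vowels /e/ and /o/, so it spirantizes to the fricative [v]. /p/ is a stop between vowels /e/ and /u/, so it spirantizes to the fricative [f]. /loeboheasmepubve/ → loevoheasmefubve.

loevoheasmefubve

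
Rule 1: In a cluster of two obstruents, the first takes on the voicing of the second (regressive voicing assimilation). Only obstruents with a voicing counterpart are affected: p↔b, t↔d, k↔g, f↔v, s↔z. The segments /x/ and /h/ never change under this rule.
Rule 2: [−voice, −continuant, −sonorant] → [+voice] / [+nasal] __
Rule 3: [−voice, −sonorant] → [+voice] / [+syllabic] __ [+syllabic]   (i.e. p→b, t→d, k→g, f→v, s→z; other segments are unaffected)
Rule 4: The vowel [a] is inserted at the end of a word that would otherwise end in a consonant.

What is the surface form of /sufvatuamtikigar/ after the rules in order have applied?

suvvaduamdigigara

Rule 1 (regressive voicing assimilation): /f/ precedes the voiced obstruent /v/, so it voices to [v] by assimilation. /sufvatuamtikigar/ → suvvatuamtikigar.
Rule 2 (post-nasal voicing): /t/ is a voiceless stop immediately after the nasal /m/, so it voices to [d]. /suvvatuamtikigar/ → suvvatuamdikigar.
Rule 3 (intervocalic voicing): /t/ is a voiceless obstruent between vowels /a/ and /u/, so it voices to [d]. /k/ is a voiceless obstruent between vowels /i/ and /i/, so it voices to [g]. /suvvatuamdikigar/ → suvvaduamdigigar.
Rule 4 (final a-epenthesis): the form ends in the consonant /r/, so [a] is inserted word-finally. /suvvaduamdigigar/ → suvvaduamdigigara.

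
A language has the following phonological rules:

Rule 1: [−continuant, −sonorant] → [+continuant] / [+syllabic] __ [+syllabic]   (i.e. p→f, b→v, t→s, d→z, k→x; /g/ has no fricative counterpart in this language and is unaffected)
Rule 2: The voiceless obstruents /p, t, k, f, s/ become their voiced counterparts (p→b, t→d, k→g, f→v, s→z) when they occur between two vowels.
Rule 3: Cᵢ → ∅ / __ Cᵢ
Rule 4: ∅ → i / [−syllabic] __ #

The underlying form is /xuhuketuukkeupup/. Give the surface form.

xuhuxezuukeuvupi

Rule 1 (intervocalic spirantization): /k/ is a stop between vowels /u/ and /e/, so it spirantizes to the fricative [x]. /t/ is a stop between vowels /e/ and /u/, so it spirantizes to the fricative [s]. /p/ is a stop between vowels /u/ and /u/, so it spirantizes to the fricative [f]. /xuhuketuukkeupup/ → xuhuxesuukkeufup.
Rule 2 (intervocalic voicing): /s/ is a voiceless obstruent between vowels /e/ and /u/, so it voices to [z]. /f/ is a voiceless obstruent between vowels /u/ and /u/, so it voices to [v]. /xuhuxesuukkeufup/ → xuhuxezuukkeuvup.
Rule 3 (degemination): /kk/ is a geminate; the first /k/ deletes. /xuhuxezuukkeuvup/ → xuhuxezuukeuvup.
Rule 4 (final i-epenthesis): the form ends in the consonant /p/, so [i] is inserted word-finally. /xuhuxezuukeuvup/ → xuhuxezuukeuvupi.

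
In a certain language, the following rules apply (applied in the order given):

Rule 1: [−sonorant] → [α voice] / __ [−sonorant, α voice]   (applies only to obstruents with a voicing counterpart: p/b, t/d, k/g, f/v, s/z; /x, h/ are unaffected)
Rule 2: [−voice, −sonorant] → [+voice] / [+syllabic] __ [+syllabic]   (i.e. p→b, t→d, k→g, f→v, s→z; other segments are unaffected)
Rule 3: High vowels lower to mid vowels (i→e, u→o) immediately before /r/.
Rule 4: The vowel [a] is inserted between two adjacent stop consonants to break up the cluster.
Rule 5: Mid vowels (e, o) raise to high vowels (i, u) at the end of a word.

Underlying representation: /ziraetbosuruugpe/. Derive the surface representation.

Rule 1 (regressive voicing assimilation): /t/ precedes the voiced obstruent /b/, so it voices to [d] by assimilation. /g/ precedes the voiceless obstruent /p/, so it devoices to [k] by assimilation. /ziraetbosuruugpe/ → ziraedbosuruukpe.
Rule 2 (intervocalic voicing): /s/ is a voiceless obstruent between vowels /o/ and /u/, so it voices to [z]. /ziraedbosuruukpe/ → ziraedbozuruukpe.
Rule 3 (pre-rhotic lowering): /i/ is a high vowel immediately before /r/, so it lowers to [e]. /u/ is a high vowel immediately before /r/, so it lowers to [o]. /ziraedbozuruukpe/ → zeraedbozoruukpe.
Rule 4 (stop-cluster a-epenthesis): /d/ and /b/ form a stop–stop cluster, so [a] is inserted between them. /k/ and /p/ form a stop–stop cluster, so [a] is inserted between them. /zeraedbozoruukpe/ → zeraedabozoruukape.
Rule 5 (final vowel raising): /e/ is a mid vowel in word-final position, so it raises to [i]. /zeraedabozoruukape/ → zeraedabozoruukapi.

zeraedabozoruukapi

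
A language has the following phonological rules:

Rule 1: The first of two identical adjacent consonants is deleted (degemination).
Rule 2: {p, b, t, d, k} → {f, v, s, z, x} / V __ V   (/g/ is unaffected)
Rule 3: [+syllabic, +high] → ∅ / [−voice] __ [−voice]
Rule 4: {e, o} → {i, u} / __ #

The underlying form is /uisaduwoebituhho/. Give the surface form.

Rule 1 (degemination): /hh/ is a geminate; the first /h/ deletes. /uisaduwoebituhho/ → uisaduwoebituho.
Rule 2 (intervocalic spirantization): /d/ is a stop between vowels /a/ and /u/, so it spirantizes to the fricative [z]. /b/ is a stop between vowels /e/ and /i/, so it spirantizes to the fricative [v]. /t/ is a stop between vowels /i/ and /u/, so it spirantizes to the fricative [s]. /uisaduwoebituho/ → uisazuwoevisuho.
Rule 3 (high vowel syncope): /u/ is a high vowel flanked by voiceless consonants /s/ and /h/, so it deletes. /uisazuwoevisuho/ → uisazuwoevisho.
Rule 4 (final vowel raising): /o/ is a mid vowel in word-final position, so it raises to [u]. /uisazuwoevisho/ → uisazuwoevishu.

uisazuwoevishu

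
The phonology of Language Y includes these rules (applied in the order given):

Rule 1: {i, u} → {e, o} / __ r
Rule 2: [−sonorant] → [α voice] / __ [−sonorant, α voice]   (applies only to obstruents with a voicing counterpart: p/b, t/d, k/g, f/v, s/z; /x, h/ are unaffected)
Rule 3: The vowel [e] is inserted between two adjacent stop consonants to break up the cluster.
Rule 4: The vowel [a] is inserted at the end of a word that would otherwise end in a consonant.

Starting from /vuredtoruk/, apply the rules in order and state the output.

voretetoruka

Rule 1 (pre-rhotic lowering): /u/ is a high vowel immediately before /r/, so it lowers to [o]. /vuredtoruk/ → voredtoruk.
Rule 2 (regressive voicing assimilation): /d/ precedes the voiceless obstruent /t/, so it devoices to [t] by assimilation. /voredtoruk/ → vorettoruk.
Rule 3 (stop-cluster e-epenthesis): /t/ and /t/ form a stop–stop cluster, so [e] is inserted between them. /vorettoruk/ → voretetoruk.
Rule 4 (final a-epenthesis): the form ends in the consonant /k/, so [a] is inserted word-finally. /voretetoruk/ → voretetoruka.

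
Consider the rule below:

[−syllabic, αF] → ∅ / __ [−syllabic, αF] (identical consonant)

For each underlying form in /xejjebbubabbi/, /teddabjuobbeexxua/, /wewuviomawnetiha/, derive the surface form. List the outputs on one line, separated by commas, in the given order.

xejebubabi, tedabjuobeexua, wewuviomawnetiha

/xejjebbubabbi/: /jj/ is a geminate; the first /j/ deletes. /bb/ is a geminate; the first /b/ deletes. /bb/ is a geminate; the first /b/ deletes. → [xejebubabi].
/teddabjuobbeexxua/: /dd/ is a geminate; the first /d/ deletes. /bb/ is a geminate; the first /b/ deletes. /xx/ is a geminate; the first /x/ deletes. → [tedabjuobeexua].
/wewuviomawnetiha/: the rule's environment is not met; surfaces unchanged as [wewuviomawnetiha].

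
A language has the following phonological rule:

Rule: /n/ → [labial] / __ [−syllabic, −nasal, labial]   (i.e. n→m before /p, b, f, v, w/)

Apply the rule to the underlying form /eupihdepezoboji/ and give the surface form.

No segment of /eupihdepezoboji/ meets the structural description of the rule, so the form surfaces unchanged.

eupihdepezoboji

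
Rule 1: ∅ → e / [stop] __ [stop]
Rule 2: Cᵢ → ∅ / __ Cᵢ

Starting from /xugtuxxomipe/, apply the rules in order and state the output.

Rule 1 (stop-cluster e-epenthesis): /g/ and /t/ form a stop–stop cluster, so [e] is inserted between them. /xugtuxxomipe/ → xugetuxxomipe.
Rule 2 (degemination): /xx/ is a geminate; the first /x/ deletes. /xugetuxxomipe/ → xugetuxomipe.

xugetuxomipe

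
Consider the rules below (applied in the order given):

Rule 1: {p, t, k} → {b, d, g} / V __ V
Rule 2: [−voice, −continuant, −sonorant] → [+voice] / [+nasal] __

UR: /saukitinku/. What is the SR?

Rule 1 (intervocalic voicing): /k/ is a voiceless stop between vowels /u/ and /i/, so it voices to [g]. /t/ is a voiceless stop between vowels /i/ and /i/, so it voices to [d]. /saukitinku/ → saugidinku.
Rule 2 (post-nasal voicing): /k/ is a voiceless stop immediately after the nasal /n/, so it voices to [g]. /saugidinku/ → saugidingu.

saugidingu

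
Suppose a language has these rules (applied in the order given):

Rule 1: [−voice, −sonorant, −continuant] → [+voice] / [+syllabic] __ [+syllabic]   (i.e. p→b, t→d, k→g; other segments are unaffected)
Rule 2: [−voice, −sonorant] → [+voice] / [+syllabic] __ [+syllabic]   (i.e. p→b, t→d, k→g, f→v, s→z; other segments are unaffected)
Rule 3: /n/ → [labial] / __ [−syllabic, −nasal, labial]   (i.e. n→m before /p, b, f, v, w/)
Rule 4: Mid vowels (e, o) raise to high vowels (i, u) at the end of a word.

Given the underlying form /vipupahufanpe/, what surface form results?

Rule 1 (intervocalic voicing): /p/ is a voiceless stop between vowels /i/ and /u/, so it voices to [b]. /p/ is a voiceless stop between vowels /u/ and /a/, so it voices to [b]. /vipupahufanpe/ → vibubahufanpe.
Rule 2 (intervocalic voicing): /f/ is a voiceless obstruent between vowels /u/ and /a/, so it voices to [v]. /vibubahufanpe/ → vibubahuvanpe.
Rule 3 (nasal place assimilation): /n/ precedes the labial consonant /p/, so it assimilates in place to [m]. /vibubahuvanpe/ → vibubahuvampe.
Rule 4 (final vowel raising): /e/ is a mid vowel in word-final position, so it raises to [i]. /vibubahuvampe/ → vibubahuvampi.

vibubahuvampi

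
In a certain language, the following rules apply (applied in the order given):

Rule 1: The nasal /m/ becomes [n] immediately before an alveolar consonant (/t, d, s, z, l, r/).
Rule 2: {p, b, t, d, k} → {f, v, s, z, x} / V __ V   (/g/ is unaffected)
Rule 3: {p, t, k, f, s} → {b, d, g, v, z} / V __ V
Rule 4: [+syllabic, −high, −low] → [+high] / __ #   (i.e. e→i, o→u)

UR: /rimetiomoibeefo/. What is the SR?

rimeziomoiveevu

Rule 1 (nasal place assimilation): no segment meets the environment; /rimetiomoibeefo/ is unchanged.
Rule 2 (intervocalic spirantization): /t/ is a stop between vowels /e/ and /i/, so it spirantizes to the fricative [s]. /b/ is a stop between vowels /i/ and /e/, so it spirantizes to the fricative [v]. /rimetiomoibeefo/ → rimesiomoiveefo.
Rule 3 (intervocalic voicing): /s/ is a voiceless obstruent between vowels /e/ and /i/, so it voices to [z]. /f/ is a voiceless obstruent between vowels /e/ and /o/, so it voices to [v]. /rimesiomoiveefo/ → rimeziomoiveevo.
Rule 4 (final vowel raising): /o/ is a mid vowel in word-final position, so it raises to [u]. /rimeziomoiveevo/ → rimeziomoiveevu.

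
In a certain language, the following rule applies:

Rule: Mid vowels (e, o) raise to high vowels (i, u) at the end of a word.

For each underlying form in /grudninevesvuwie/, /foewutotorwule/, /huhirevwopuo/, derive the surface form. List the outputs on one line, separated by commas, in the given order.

/grudninevesvuwie/: /e/ is a mid vowel in word-final position, so it raises to [i]. → [grudninevesvuwii].
/foewutotorwule/: /e/ is a mid vowel in word-final position, so it raises to [i]. → [foewutotorwuli].
/huhirevwopuo/: /o/ is a mid vowel in word-final position, so it raises to [u]. → [huhirevwopuu].

grudninevesvuwii, foewutotorwuli, huhirevwopuu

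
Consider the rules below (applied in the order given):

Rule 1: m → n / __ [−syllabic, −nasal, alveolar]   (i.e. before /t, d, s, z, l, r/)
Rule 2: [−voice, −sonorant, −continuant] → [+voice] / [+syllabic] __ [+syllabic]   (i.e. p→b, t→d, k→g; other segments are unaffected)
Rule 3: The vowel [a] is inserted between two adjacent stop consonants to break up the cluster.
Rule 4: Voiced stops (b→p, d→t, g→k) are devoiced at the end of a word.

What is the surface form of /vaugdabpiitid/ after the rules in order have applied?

vaugadabapiidit

Rule 1 (nasal place assimilation): no segment meets the environment; /vaugdabpiitid/ is unchanged.
Rule 2 (intervocalic voicing): /t/ is a voiceless stop between vowels /i/ and /i/, so it voices to [d]. /vaugdabpiitid/ → vaugdabpiidid.
Rule 3 (stop-cluster a-epenthesis): /g/ and /d/ form a stop–stop cluster, so [a] is inserted between them. /b/ and /p/ form a stop–stop cluster, so [a] is inserted between them. /vaugdabpiidid/ → vaugadabapiidid.
Rule 4 (final devoicing): /d/ is a voiced stop in word-final position, so it devoices to [t]. /vaugadabapiidid/ → vaugadabapiidit.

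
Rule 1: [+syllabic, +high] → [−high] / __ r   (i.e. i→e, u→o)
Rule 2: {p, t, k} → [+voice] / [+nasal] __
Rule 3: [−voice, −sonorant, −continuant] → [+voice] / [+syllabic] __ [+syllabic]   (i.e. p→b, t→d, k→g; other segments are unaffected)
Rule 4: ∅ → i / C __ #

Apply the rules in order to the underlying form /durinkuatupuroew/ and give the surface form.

doringuaduboroewi

Rule 1 (pre-rhotic lowering): /u/ is a high vowel immediately before /r/, so it lowers to [o]. /u/ is a high vowel immediately before /r/, so it lowers to [o]. /durinkuatupuroew/ → dorinkuatuporoew.
Rule 2 (post-nasal voicing): /k/ is a voiceless stop immediately after the nasal /n/, so it voices to [g]. /dorinkuatuporoew/ → doringuatuporoew.
Rule 3 (intervocalic voicing): /t/ is a voiceless stop between vowels /a/ and /u/, so it voices to [d]. /p/ is a voiceless stop between vowels /u/ and /o/, so it voices to [b]. /doringuatuporoew/ → doringuaduboroew.
Rule 4 (final i-epenthesis): the form ends in the consonant /w/, so [i] is inserted word-finally. /doringuaduboroew/ → doringuaduboroewi.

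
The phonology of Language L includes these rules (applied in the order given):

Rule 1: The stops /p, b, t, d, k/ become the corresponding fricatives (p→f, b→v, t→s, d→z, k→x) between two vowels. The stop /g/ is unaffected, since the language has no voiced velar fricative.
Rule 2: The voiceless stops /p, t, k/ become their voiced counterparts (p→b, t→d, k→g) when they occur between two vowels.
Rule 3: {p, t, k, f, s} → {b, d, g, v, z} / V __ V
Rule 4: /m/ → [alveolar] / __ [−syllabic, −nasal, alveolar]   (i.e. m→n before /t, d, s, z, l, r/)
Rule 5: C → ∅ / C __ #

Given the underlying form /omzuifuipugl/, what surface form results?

Rule 1 (intervocalic spirantization): /p/ is a stop between vowels /i/ and /u/, so it spirantizes to the fricative [f]. /omzuifuipugl/ → omzuifuifugl.
Rule 2 (intervocalic voicing): no segment meets the environment; /omzuifuifugl/ is unchanged.
Rule 3 (intervocalic voicing): /f/ is a voiceless obstruent between vowels /i/ and /u/, so it voices to [v]. /f/ is a voiceless obstruent between vowels /i/ and /u/, so it voices to [v]. /omzuifuifugl/ → omzuivuivugl.
Rule 4 (nasal place assimilation): /m/ precedes the alveolar consonant /z/, so it assimilates in place to [n]. /omzuivuivugl/ → onzuivuivugl.
Rule 5 (final cluster simplification): /l/ is the second consonant of a word-final cluster /gl/, so it deletes. /onzuivuivugl/ → onzuivuivug.

onzuivuivug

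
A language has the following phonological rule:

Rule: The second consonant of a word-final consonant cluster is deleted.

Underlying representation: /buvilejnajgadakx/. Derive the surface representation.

buvilejnajgadak

/x/ is the second consonant of a word-final cluster /kx/, so it deletes.
The other instances of /b/, /v/, /l/, /j/, /n/, /g/, /d/, /k/ do not occur in the required environment and remain unchanged.
Surface form: [buvilejnajgadak].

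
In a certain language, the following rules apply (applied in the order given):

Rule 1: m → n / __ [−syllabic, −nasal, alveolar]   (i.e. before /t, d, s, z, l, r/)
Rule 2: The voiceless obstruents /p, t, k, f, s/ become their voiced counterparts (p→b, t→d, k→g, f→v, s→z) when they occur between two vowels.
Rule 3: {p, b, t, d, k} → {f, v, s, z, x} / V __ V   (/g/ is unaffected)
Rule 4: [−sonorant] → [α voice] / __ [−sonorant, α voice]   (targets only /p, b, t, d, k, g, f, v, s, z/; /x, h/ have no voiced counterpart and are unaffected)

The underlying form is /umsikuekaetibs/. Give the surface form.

Rule 1 (nasal place assimilation): /m/ precedes the alveolar consonant /s/, so it assimilates in place to [n]. /umsikuekaetibs/ → unsikuekaetibs.
Rule 2 (intervocalic voicing): /k/ is a voiceless obstruent between vowels /i/ and /u/, so it voices to [g]. /k/ is a voiceless obstruent between vowels /e/ and /a/, so it voices to [g]. /t/ is a voiceless obstruent between vowels /e/ and /i/, so it voices to [d]. /unsikuekaetibs/ → unsiguegaedibs.
Rule 3 (intervocalic spirantization): /d/ is a stop between vowels /e/ and /i/, so it spirantizes to the fricative [z]. /unsiguegaedibs/ → unsiguegaezibs.
Rule 4 (regressive voicing assimilation): /b/ precedes the voiceless obstruent /s/, so it devoices to [p] by assimilation. /unsiguegaezibs/ → unsiguegaezips.

unsiguegaezips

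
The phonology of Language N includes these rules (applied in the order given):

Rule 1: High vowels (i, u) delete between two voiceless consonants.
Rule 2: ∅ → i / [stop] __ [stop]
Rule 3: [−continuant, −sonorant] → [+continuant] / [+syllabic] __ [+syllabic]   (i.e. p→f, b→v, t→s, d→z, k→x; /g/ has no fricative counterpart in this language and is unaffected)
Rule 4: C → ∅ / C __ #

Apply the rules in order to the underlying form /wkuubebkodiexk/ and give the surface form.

Rule 1 (high vowel syncope): no segment meets the environment; /wkuubebkodiexk/ is unchanged.
Rule 2 (stop-cluster i-epenthesis): /b/ and /k/ form a stop–stop cluster, so [i] is inserted between them. /wkuubebkodiexk/ → wkuubebikodiexk.
Rule 3 (intervocalic spirantization): /b/ is a stop between vowels /u/ and /e/, so it spirantizes to the fricative [v]. /b/ is a stop between vowels /e/ and /i/, so it spirantizes to the fricative [v]. /k/ is a stop between vowels /i/ and /o/, so it spirantizes to the fricative [x]. /d/ is a stop between vowels /o/ and /i/, so it spirantizes to the fricative [z]. /wkuubebikodiexk/ → wkuuvevixoziexk.
Rule 4 (final cluster simplification): /k/ is the second consonant of a word-final cluster /xk/, so it deletes. /wkuuvevixoziexk/ → wkuuvevixoziex.

wkuuvevixoziex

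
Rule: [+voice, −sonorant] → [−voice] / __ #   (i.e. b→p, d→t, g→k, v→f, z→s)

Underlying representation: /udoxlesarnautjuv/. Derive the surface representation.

Scanning /udoxlesarnautjuv/: /d/ at position 2 is not in the conditioning environment; /v/ is a voiced obstruent in word-final position, so it devoices to [f].
Result: [udoxlesarnautjuf].

udoxlesarnautjuf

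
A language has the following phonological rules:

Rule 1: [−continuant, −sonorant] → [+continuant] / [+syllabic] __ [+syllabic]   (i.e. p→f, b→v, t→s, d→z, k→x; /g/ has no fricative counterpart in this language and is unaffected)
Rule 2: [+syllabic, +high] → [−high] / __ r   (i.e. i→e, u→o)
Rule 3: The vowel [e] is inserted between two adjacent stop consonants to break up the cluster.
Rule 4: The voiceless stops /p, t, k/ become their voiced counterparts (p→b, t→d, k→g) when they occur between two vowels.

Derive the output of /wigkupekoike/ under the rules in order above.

wigegufexoixe

Rule 1 (intervocalic spirantization): /p/ is a stop between vowels /u/ and /e/, so it spirantizes to the fricative [f]. /k/ is a stop between vowels /e/ and /o/, so it spirantizes to the fricative [x]. /k/ is a stop between vowels /i/ and /e/, so it spirantizes to the fricative [x]. /wigkupekoike/ → wigkufexoixe.
Rule 2 (pre-rhotic lowering): no segment meets the environment; /wigkufexoixe/ is unchanged.
Rule 3 (stop-cluster e-epenthesis): /g/ and /k/ form a stop–stop cluster, so [e] is inserted between them. /wigkufexoixe/ → wigekufexoixe.
Rule 4 (intervocalic voicing): /k/ is a voiceless stop between vowels /e/ and /u/, so it voices to [g]. /wigekufexoixe/ → wigegufexoixe.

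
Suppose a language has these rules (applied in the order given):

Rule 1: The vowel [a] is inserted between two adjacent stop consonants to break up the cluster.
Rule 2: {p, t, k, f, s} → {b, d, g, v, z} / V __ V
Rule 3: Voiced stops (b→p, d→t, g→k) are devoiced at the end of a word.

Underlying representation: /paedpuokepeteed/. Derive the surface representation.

Rule 1 (stop-cluster a-epenthesis): /d/ and /p/ form a stop–stop cluster, so [a] is inserted between them. /paedpuokepeteed/ → paedapuokepeteed.
Rule 2 (intervocalic voicing): /p/ is a voiceless obstruent between vowels /a/ and /u/, so it voices to [b]. /k/ is a voiceless obstruent between vowels /o/ and /e/, so it voices to [g]. /p/ is a voiceless obstruent between vowels /e/ and /e/, so it voices to [b]. /t/ is a voiceless obstruent between vowels /e/ and /e/, so it voices to [d]. /paedapuokepeteed/ → paedabuogebedeed.
Rule 3 (final devoicing): /d/ is a voiced stop in word-final position, so it devoices to [t]. /paedabuogebedeed/ → paedabuogebedeet.

paedabuogebedeet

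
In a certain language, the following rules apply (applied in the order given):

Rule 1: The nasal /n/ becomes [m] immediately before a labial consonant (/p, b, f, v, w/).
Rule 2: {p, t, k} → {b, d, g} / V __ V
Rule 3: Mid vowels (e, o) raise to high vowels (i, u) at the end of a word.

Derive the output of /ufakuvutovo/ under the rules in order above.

Rule 1 (nasal place assimilation): no segment meets the environment; /ufakuvutovo/ is unchanged.
Rule 2 (intervocalic voicing): /k/ is a voiceless stop between vowels /a/ and /u/, so it voices to [g]. /t/ is a voiceless stop between vowels /u/ and /o/, so it voices to [d]. /ufakuvutovo/ → ufaguvudovo.
Rule 3 (final vowel raising): /o/ is a mid vowel in word-final position, so it raises to [u]. /ufaguvudovo/ → ufaguvudovu.

ufaguvudovu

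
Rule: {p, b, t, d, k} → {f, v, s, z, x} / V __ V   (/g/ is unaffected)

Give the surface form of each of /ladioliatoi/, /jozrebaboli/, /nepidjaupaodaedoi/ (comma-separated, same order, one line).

lazioliasoi, jozrevavoli, nefidjaufaozaezoi

/ladioliatoi/: /d/ is a stop between vowels /a/ and /i/, so it spirantizes to the fricative [z]. /t/ is a stop between vowels /a/ and /o/, so it spirantizes to the fricative [s]. → [lazioliasoi].
/jozrebaboli/: /b/ is a stop between vowels /e/ and /a/, so it spirantizes to the fricative [v]. /b/ is a stop between vowels /a/ and /o/, so it spirantizes to the fricative [v]. → [jozrevavoli].
/nepidjaupaodaedoi/: /p/ is a stop between vowels /e/ and /i/, so it spirantizes to the fricative [f]. /p/ is a stop between vowels /u/ and /a/, so it spirantizes to the fricative [f]. /d/ is a stop between vowels /o/ and /a/, so it spirantizes to the fricative [z]. /d/ is a stop between vowels /e/ and /o/, so it spirantizes to the fricative [z]. → [nefidjaufaozaezoi].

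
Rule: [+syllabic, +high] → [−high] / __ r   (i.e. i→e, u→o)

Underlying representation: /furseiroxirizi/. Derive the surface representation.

forseeroxerizi

Scanning /furseiroxirizi/: /u/ is a high vowel immediately before /r/, so it lowers to [o]; /i/ is a high vowel immediately before /r/, so it lowers to [e]; /i/ is a high vowel immediately before /r/, so it lowers to [e]; /i/ at position 12 is not in the conditioning environment; /i/ at position 14 is not in the conditioning environment.
Result: [forseeroxerizi].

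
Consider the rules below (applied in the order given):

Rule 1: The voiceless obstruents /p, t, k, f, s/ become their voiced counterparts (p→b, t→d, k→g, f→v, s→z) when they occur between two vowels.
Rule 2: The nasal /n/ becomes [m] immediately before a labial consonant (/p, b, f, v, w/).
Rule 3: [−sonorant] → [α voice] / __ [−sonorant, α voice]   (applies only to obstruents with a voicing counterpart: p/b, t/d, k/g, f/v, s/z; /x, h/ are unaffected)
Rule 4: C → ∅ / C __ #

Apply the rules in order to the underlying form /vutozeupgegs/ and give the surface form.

vudozeubgek

Rule 1 (intervocalic voicing): /t/ is a voiceless obstruent between vowels /u/ and /o/, so it voices to [d]. /vutozeupgegs/ → vudozeupgegs.
Rule 2 (nasal place assimilation): no segment meets the environment; /vudozeupgegs/ is unchanged.
Rule 3 (regressive voicing assimilation): /p/ precedes the voiced obstruent /g/, so it voices to [b] by assimilation. /g/ precedes the voiceless obstruent /s/, so it devoices to [k] by assimilation. /vudozeupgegs/ → vudozeubgeks.
Rule 4 (final cluster simplification): /s/ is the second consonant of a word-final cluster /ks/, so it deletes. /vudozeubgeks/ → vudozeubgek.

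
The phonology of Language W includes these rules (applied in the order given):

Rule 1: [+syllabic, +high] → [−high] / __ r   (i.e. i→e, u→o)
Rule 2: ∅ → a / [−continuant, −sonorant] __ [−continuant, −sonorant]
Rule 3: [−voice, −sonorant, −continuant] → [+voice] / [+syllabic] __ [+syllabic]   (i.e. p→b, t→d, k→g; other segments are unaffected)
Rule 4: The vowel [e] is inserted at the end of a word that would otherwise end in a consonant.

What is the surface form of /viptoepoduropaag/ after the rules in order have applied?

vibadoebodorobaage

Rule 1 (pre-rhotic lowering): /u/ is a high vowel immediately before /r/, so it lowers to [o]. /viptoepoduropaag/ → viptoepodoropaag.
Rule 2 (stop-cluster a-epenthesis): /p/ and /t/ form a stop–stop cluster, so [a] is inserted between them. /viptoepodoropaag/ → vipatoepodoropaag.
Rule 3 (intervocalic voicing): /p/ is a voiceless stop between vowels /i/ and /a/, so it voices to [b]. /t/ is a voiceless stop between vowels /a/ and /o/, so it voices to [d]. /p/ is a voiceless stop between vowels /e/ and /o/, so it voices to [b]. /p/ is a voiceless stop between vowels /o/ and /a/, so it voices to [b]. /vipatoepodoropaag/ → vibadoebodorobaag.
Rule 4 (final e-epenthesis): the form ends in the consonant /g/, so [e] is inserted word-finally. /vibadoebodorobaag/ → vibadoebodorobaage.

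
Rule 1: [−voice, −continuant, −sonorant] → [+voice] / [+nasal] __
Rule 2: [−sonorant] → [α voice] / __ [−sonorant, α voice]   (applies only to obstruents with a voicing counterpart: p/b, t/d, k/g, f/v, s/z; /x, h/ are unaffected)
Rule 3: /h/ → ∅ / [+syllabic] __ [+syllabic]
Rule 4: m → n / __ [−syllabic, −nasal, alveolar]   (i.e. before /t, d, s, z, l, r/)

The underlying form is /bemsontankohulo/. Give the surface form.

Rule 1 (post-nasal voicing): /t/ is a voiceless stop immediately after the nasal /n/, so it voices to [d]. /k/ is a voiceless stop immediately after the nasal /n/, so it voices to [g]. /bemsontankohulo/ → bemsondangohulo.
Rule 2 (regressive voicing assimilation): no segment meets the environment; /bemsondangohulo/ is unchanged.
Rule 3 (intervocalic h-deletion): /h/ occurs between vowels /o/ and /u/, so it deletes. /bemsondangohulo/ → bemsondangoulo.
Rule 4 (nasal place assimilation): /m/ precedes the alveolar consonant /s/, so it assimilates in place to [n]. /bemsondangoulo/ → bensondangoulo.

bensondangoulo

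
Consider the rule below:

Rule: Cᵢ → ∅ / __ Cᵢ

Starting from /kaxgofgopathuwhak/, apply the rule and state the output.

No segment of /kaxgofgopathuwhak/ meets the structural description of the rule, so the form surfaces unchanged.

kaxgofgopathuwhak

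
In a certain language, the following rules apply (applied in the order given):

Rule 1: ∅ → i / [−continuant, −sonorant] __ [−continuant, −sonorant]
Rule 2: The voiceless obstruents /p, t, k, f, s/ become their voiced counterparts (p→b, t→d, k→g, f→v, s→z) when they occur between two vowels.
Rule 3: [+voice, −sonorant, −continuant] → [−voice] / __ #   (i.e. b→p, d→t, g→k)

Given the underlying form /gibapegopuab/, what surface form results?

gibabegobuap

Rule 1 (stop-cluster i-epenthesis): no segment meets the environment; /gibapegopuab/ is unchanged.
Rule 2 (intervocalic voicing): /p/ is a voiceless obstruent between vowels /a/ and /e/, so it voices to [b]. /p/ is a voiceless obstruent between vowels /o/ and /u/, so it voices to [b]. /gibapegopuab/ → gibabegobuab.
Rule 3 (final devoicing): /b/ is a voiced stop in word-final position, so it devoices to [p]. /gibabegobuab/ → gibabegobuap.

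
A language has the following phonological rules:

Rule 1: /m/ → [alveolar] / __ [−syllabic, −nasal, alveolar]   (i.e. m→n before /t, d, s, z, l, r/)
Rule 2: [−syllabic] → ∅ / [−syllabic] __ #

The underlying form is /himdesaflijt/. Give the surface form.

hindesaflij

Rule 1 (nasal place assimilation): /m/ precedes the alveolar consonant /d/, so it assimilates in place to [n]. /himdesaflijt/ → hindesaflijt.
Rule 2 (final cluster simplification): /t/ is the second consonant of a word-final cluster /jt/, so it deletes. /hindesaflijt/ → hindesaflij.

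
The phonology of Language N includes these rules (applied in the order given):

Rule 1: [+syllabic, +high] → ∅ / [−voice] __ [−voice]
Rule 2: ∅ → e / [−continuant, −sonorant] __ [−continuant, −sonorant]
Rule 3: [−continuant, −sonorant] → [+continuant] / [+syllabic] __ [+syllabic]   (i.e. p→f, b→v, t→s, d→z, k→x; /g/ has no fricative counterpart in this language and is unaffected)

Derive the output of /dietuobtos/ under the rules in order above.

diesuovesos

Rule 1 (high vowel syncope): no segment meets the environment; /dietuobtos/ is unchanged.
Rule 2 (stop-cluster e-epenthesis): /b/ and /t/ form a stop–stop cluster, so [e] is inserted between them. /dietuobtos/ → dietuobetos.
Rule 3 (intervocalic spirantization): /t/ is a stop between vowels /e/ and /u/, so it spirantizes to the fricative [s]. /b/ is a stop between vowels /o/ and /e/, so it spirantizes to the fricative [v]. /t/ is a stop between vowels /e/ and /o/, so it spirantizes to the fricative [s]. /dietuobetos/ → diesuovesos.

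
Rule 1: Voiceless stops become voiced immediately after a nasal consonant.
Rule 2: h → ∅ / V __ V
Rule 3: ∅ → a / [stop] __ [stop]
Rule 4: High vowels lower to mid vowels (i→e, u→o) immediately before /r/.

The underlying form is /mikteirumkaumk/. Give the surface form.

mikateerumgaumg

Rule 1 (post-nasal voicing): /k/ is a voiceless stop immediately after the nasal /m/, so it voices to [g]. /k/ is a voiceless stop immediately after the nasal /m/, so it voices to [g]. /mikteirumkaumk/ → mikteirumgaumg.
Rule 2 (intervocalic h-deletion): no segment meets the environment; /mikteirumgaumg/ is unchanged.
Rule 3 (stop-cluster a-epenthesis): /k/ and /t/ form a stop–stop cluster, so [a] is inserted between them. /mikteirumgaumg/ → mikateirumgaumg.
Rule 4 (pre-rhotic lowering): /i/ is a high vowel immediately before /r/, so it lowers to [e]. /mikateirumgaumg/ → mikateerumgaumg.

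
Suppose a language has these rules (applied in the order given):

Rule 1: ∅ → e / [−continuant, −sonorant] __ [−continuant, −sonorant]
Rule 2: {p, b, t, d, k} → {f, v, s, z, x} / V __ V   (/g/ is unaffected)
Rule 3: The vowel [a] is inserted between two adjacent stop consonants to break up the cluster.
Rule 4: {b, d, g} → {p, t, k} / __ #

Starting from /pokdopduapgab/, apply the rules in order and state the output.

Rule 1 (stop-cluster e-epenthesis): /k/ and /d/ form a stop–stop cluster, so [e] is inserted between them. /p/ and /d/ form a stop–stop cluster, so [e] is inserted between them. /p/ and /g/ form a stop–stop cluster, so [e] is inserted between them. /pokdopduapgab/ → pokedopeduapegab.
Rule 2 (intervocalic spirantization): /k/ is a stop between vowels /o/ and /e/, so it spirantizes to the fricative [x]. /d/ is a stop between vowels /e/ and /o/, so it spirantizes to the fricative [z]. /p/ is a stop between vowels /o/ and /e/, so it spirantizes to the fricative [f]. /d/ is a stop between vowels /e/ and /u/, so it spirantizes to the fricative [z]. /p/ is a stop between vowels /a/ and /e/, so it spirantizes to the fricative [f]. /pokedopeduapegab/ → poxezofezuafegab.
Rule 3 (stop-cluster a-epenthesis): no segment meets the environment; /poxezofezuafegab/ is unchanged.
Rule 4 (final devoicing): /b/ is a voiced stop in word-final position, so it devoices to [p]. /poxezofezuafegab/ → poxezofezuafegap.

poxezofezuafegap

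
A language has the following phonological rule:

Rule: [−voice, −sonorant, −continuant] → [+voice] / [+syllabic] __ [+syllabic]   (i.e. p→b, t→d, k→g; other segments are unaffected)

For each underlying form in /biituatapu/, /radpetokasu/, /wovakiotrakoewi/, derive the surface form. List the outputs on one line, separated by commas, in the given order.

/biituatapu/: /t/ is a voiceless stop between vowels /i/ and /u/, so it voices to [d]. /t/ is a voiceless stop between vowels /a/ and /a/, so it voices to [d]. /p/ is a voiceless stop between vowels /a/ and /u/, so it voices to [b]. → [biiduadabu].
/radpetokasu/: /t/ is a voiceless stop between vowels /e/ and /o/, so it voices to [d]. /k/ is a voiceless stop between vowels /o/ and /a/, so it voices to [g]. → [radpedogasu].
/wovakiotrakoewi/: /k/ is a voiceless stop between vowels /a/ and /i/, so it voices to [g]. /k/ is a voiceless stop between vowels /a/ and /o/, so it voices to [g]. → [wovagiotragoewi].

biiduadabu, radpedogasu, wovagiotragoewi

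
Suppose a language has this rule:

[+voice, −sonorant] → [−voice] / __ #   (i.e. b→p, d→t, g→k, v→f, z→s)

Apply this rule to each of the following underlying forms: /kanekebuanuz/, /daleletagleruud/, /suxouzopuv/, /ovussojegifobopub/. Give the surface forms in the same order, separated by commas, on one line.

/kanekebuanuz/: /z/ is a voiced obstruent in word-final position, so it devoices to [s]. → [kanekebuanus].
/daleletagleruud/: /d/ is a voiced obstruent in word-final position, so it devoices to [t]. → [daleletagleruut].
/suxouzopuv/: /v/ is a voiced obstruent in word-final position, so it devoices to [f]. → [suxouzopuf].
/ovussojegifobopub/: /b/ is a voiced obstruent in word-final position, so it devoices to [p]. → [ovussojegifobopup].

kanekebuanus, daleletagleruut, suxouzopuf, ovussojegifobopup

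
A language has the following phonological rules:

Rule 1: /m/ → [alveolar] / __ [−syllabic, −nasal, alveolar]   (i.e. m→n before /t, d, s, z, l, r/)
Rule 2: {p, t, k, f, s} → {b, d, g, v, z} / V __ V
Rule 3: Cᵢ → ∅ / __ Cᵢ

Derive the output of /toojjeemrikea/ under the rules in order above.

toojeenrigea

Rule 1 (nasal place assimilation): /m/ precedes the alveolar consonant /r/, so it assimilates in place to [n]. /toojjeemrikea/ → toojjeenrikea.
Rule 2 (intervocalic voicing): /k/ is a voiceless obstruent between vowels /i/ and /e/, so it voices to [g]. /toojjeenrikea/ → toojjeenrigea.
Rule 3 (degemination): /jj/ is a geminate; the first /j/ deletes. /toojjeenrigea/ → toojeenrigea.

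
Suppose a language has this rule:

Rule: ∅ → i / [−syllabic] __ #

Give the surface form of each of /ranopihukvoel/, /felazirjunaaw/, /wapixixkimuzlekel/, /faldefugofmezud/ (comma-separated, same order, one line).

/ranopihukvoel/: the form ends in the consonant /l/, so [i] is inserted word-finally. → [ranopihukvoeli].
/felazirjunaaw/: the form ends in the consonant /w/, so [i] is inserted word-finally. → [felazirjunaawi].
/wapixixkimuzlekel/: the form ends in the consonant /l/, so [i] is inserted word-finally. → [wapixixkimuzlekeli].
/faldefugofmezud/: the form ends in the consonant /d/, so [i] is inserted word-finally. → [faldefugofmezudi].

ranopihukvoeli, felazirjunaawi, wapixixkimuzlekeli, faldefugofmezudi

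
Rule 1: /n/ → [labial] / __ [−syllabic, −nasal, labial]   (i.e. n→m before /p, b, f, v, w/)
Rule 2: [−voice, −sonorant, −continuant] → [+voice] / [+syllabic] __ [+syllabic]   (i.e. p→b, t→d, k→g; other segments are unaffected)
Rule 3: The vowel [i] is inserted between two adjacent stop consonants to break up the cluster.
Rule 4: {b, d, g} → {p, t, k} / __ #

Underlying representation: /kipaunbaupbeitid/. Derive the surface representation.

kibaumbaupibeidit

Rule 1 (nasal place assimilation): /n/ precedes the labial consonant /b/, so it assimilates in place to [m]. /kipaunbaupbeitid/ → kipaumbaupbeitid.
Rule 2 (intervocalic voicing): /p/ is a voiceless stop between vowels /i/ and /a/, so it voices to [b]. /t/ is a voiceless stop between vowels /i/ and /i/, so it voices to [d]. /kipaumbaupbeitid/ → kibaumbaupbeidid.
Rule 3 (stop-cluster i-epenthesis): /p/ and /b/ form a stop–stop cluster, so [i] is inserted between them. /kibaumbaupbeidid/ → kibaumbaupibeidid.
Rule 4 (final devoicing): /d/ is a voiced stop in word-final position, so it devoices to [t]. /kibaumbaupibeidid/ → kibaumbaupibeidit.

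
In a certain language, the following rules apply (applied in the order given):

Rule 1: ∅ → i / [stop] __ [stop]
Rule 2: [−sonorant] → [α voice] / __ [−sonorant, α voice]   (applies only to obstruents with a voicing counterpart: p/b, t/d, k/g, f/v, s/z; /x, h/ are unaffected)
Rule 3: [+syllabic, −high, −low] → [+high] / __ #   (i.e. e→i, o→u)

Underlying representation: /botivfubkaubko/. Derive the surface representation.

Rule 1 (stop-cluster i-epenthesis): /b/ and /k/ form a stop–stop cluster, so [i] is inserted between them. /b/ and /k/ form a stop–stop cluster, so [i] is inserted between them. /botivfubkaubko/ → botivfubikaubiko.
Rule 2 (regressive voicing assimilation): /v/ precedes the voiceless obstruent /f/, so it devoices to [f] by assimilation. /botivfubikaubiko/ → botiffubikaubiko.
Rule 3 (final vowel raising): /o/ is a mid vowel in word-final position, so it raises to [u]. /botiffubikaubiko/ → botiffubikaubiku.

botiffubikaubiku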